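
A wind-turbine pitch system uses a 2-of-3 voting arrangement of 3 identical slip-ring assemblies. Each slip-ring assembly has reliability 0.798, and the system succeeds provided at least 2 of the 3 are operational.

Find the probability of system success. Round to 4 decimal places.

0.8941

R = Σ_{i=2}^{3} C(3,i) p^i (1−p)^{3−i} with p = 0.798
C(3,2)·0.798^2·0.202^1 = 0.385903
C(3,3)·0.798^3·0.202^0 = 0.508170
Sum = 0.8941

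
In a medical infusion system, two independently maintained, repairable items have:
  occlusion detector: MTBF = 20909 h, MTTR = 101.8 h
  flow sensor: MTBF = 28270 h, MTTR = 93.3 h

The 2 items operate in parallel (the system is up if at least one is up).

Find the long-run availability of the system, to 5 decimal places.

A(occlusion detector) = MTBF/(MTBF+MTTR) = 20909/(20909+101.8) = 0.995155
A(flow sensor) = MTBF/(MTBF+MTTR) = 28270/(28270+93.3) = 0.996711
Parallel availability: 1 − (1 − 0.995155)(1 − 0.996711) = 0.99998

0.99998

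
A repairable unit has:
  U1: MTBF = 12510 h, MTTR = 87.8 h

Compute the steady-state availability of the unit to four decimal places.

0.9930

A(U1) = MTBF/(MTBF+MTTR) = 12510/(12510+87.8) = 0.9930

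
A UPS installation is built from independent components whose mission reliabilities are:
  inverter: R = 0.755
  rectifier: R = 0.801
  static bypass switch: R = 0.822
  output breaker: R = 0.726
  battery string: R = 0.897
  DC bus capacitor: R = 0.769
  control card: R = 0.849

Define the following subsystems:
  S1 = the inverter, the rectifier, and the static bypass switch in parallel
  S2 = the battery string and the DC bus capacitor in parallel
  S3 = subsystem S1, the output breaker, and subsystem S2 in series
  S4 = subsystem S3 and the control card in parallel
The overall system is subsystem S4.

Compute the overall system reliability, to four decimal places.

0.9551

Parallel (inverter, rectifier, and static bypass switch): 1 − (1 − 0.755000)(1 − 0.801000)(1 − 0.822000) = 0.991322
Parallel (battery string and DC bus capacitor): 1 − (1 − 0.897000)(1 − 0.769000) = 0.976207
Series ([0.991322], output breaker, and [0.976207]): 0.991322 × 0.726000 × 0.976207 = 0.702576
Parallel ([0.702576] and control card): 1 − (1 − 0.702576)(1 − 0.849000) = 0.9551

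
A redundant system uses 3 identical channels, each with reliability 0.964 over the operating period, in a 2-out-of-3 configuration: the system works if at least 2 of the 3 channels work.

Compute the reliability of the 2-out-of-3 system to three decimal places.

0.996

R = Σ_{i=2}^{3} C(3,i) p^i (1−p)^{3−i} with p = 0.964
C(3,2)·0.964^2·0.036^1 = 0.10036
C(3,3)·0.964^3·0.036^0 = 0.89584
Sum = 0.996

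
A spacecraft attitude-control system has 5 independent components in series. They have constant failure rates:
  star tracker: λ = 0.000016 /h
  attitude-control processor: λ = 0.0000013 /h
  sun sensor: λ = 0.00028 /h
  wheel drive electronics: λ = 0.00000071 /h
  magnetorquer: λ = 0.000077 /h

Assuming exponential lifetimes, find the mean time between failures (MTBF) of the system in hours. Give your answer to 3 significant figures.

Series of exponential components: λ_sys = Σ λ_i
λ_sys = 0.000016 + 0.0000013 + 0.00028 + 0.00000071 + 0.000077 = 3.7501e-04 /h
MTBF = 1 / λ_sys = 2670 h

2670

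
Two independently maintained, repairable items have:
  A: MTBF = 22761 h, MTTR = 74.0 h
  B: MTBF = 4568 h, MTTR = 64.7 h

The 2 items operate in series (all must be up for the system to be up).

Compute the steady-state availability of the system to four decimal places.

0.9828

A(A) = MTBF/(MTBF+MTTR) = 22761/(22761+74.0) = 0.996759
A(B) = MTBF/(MTBF+MTTR) = 4568/(4568+64.7) = 0.986034
Series availability: 0.996759 × 0.986034 = 0.9828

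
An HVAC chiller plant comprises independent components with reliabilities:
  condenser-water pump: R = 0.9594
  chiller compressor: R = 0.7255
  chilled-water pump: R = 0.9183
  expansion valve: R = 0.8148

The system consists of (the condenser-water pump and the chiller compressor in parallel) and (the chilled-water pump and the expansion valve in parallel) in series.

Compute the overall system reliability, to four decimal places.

0.9739

Parallel (condenser-water pump and chiller compressor): 1 − (1 − 0.959400)(1 − 0.725500) = 0.988855
Parallel (chilled-water pump and expansion valve): 1 − (1 − 0.918300)(1 − 0.814800) = 0.984869
Series ([0.988855] and [0.984869]): 0.988855 × 0.984869 = 0.9739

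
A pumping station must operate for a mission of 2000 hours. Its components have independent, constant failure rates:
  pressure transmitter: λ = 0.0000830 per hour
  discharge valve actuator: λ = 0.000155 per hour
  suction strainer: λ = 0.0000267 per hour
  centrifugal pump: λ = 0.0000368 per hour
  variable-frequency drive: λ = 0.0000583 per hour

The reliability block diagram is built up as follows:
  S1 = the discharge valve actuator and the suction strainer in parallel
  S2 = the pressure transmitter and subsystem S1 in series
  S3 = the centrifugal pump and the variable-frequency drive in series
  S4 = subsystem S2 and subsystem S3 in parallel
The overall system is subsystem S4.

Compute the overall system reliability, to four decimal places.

0.9715

R(pressure transmitter) = exp(−0.0000830 × 2000) = 0.847046
R(discharge valve actuator) = exp(−0.000155 × 2000) = 0.733447
R(suction strainer) = exp(−0.0000267 × 2000) = 0.948001
R(centrifugal pump) = exp(−0.0000368 × 2000) = 0.929043
R(variable-frequency drive) = exp(−0.0000583 × 2000) = 0.889941
Parallel (discharge valve actuator and suction strainer): 1 − (1 − 0.733447)(1 − 0.948001) = 0.986140
Series (pressure transmitter and [0.986140]): 0.847046 × 0.986140 = 0.835306
Series (centrifugal pump and variable-frequency drive): 0.929043 × 0.889941 = 0.826793
Parallel ([0.835306] and [0.826793]): 1 − (1 − 0.835306)(1 − 0.826793) = 0.9715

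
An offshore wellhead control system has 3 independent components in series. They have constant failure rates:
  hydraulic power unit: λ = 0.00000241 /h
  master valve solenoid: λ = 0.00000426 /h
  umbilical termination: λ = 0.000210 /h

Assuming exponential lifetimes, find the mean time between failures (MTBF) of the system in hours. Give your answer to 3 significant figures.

4620

Series of exponential components: λ_sys = Σ λ_i
λ_sys = 0.00000241 + 0.00000426 + 0.000210 = 2.1667e-04 /h
MTBF = 1 / λ_sys = 4620 h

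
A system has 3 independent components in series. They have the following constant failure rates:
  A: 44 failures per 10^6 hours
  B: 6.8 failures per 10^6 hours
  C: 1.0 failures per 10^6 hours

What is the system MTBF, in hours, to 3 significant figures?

19300

Series of exponential components: λ_sys = Σ λ_i
λ_sys = 0.000044 + 0.0000068 + 0.0000010 = 5.1800e-05 /h
MTBF = 1 / λ_sys = 19300 h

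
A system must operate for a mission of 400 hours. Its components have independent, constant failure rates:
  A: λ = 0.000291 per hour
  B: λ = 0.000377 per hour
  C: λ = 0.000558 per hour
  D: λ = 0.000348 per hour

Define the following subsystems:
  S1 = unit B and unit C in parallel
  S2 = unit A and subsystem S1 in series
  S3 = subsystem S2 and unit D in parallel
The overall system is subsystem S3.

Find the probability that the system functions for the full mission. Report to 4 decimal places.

R(A) = exp(−0.000291 × 400) = 0.890119
R(B) = exp(−0.000377 × 400) = 0.860020
R(C) = exp(−0.000558 × 400) = 0.799955
R(D) = exp(−0.000348 × 400) = 0.870054
Parallel (B and C): 1 − (1 − 0.860020)(1 − 0.799955) = 0.971998
Series (A and [0.971998]): 0.890119 × 0.971998 = 0.865194
Parallel ([0.865194] and D): 1 − (1 − 0.865194)(1 − 0.870054) = 0.9825

0.9825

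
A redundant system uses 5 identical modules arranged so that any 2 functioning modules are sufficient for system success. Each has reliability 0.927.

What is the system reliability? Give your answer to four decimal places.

0.9999

R = Σ_{i=2}^{5} C(5,i) p^i (1−p)^{5−i} with p = 0.927
C(5,2)·0.927^2·0.073^3 = 0.003343
C(5,3)·0.927^3·0.073^2 = 0.042451
C(5,4)·0.927^4·0.073^1 = 0.269533
C(5,5)·0.927^5·0.073^0 = 0.684540
Sum = 0.9999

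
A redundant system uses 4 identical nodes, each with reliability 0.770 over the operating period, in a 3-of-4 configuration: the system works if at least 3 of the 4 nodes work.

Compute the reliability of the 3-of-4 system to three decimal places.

R = Σ_{i=3}^{4} C(4,i) p^i (1−p)^{4−i} with p = 0.770
C(4,3)·0.770^3·0.230^1 = 0.42001
C(4,4)·0.770^4·0.230^0 = 0.35153
Sum = 0.772

0.772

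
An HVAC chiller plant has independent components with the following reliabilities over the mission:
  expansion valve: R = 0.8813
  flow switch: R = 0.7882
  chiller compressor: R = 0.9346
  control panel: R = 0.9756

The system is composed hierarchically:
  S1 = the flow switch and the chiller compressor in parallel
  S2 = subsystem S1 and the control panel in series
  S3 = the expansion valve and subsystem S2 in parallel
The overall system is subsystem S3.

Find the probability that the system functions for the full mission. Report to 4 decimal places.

Parallel (flow switch and chiller compressor): 1 − (1 − 0.788200)(1 − 0.934600) = 0.986148
Series ([0.986148] and control panel): 0.986148 × 0.975600 = 0.962086
Parallel (expansion valve and [0.962086]): 1 − (1 − 0.881300)(1 − 0.962086) = 0.9955

0.9955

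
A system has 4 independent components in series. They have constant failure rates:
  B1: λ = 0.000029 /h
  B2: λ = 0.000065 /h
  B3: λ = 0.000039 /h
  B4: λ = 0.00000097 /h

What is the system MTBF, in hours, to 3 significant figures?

Series of exponential components: λ_sys = Σ λ_i
λ_sys = 0.000029 + 0.000065 + 0.000039 + 0.00000097 = 1.3397e-04 /h
MTBF = 1 / λ_sys = 7460 h

7460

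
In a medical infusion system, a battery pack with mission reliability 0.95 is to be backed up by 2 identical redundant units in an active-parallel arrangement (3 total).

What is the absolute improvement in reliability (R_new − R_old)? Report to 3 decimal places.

0.050

R_before = 0.95
R_after = 1 − (1 − 0.95)^3 = 1.000
ΔR = 1.000 − 0.95 = 0.050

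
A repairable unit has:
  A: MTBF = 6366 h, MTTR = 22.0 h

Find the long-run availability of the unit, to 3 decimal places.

A(A) = MTBF/(MTBF+MTTR) = 6366/(6366+22.0) = 0.997

0.997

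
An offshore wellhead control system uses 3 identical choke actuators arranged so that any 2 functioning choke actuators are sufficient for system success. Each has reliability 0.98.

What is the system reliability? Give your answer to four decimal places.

R = Σ_{i=2}^{3} C(3,i) p^i (1−p)^{3−i} with p = 0.98
C(3,2)·0.98^2·0.02^1 = 0.057624
C(3,3)·0.98^3·0.02^0 = 0.941192
Sum = 0.9988

0.9988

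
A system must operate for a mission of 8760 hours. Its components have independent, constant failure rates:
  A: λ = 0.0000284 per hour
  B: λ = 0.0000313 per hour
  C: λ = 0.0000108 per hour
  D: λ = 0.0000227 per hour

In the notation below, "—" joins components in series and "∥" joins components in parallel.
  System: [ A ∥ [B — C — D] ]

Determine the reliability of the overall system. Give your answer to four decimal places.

R(A) = exp(−0.0000284 × 8760) = 0.779748
R(B) = exp(−0.0000313 × 8760) = 0.760189
R(C) = exp(−0.0000108 × 8760) = 0.909729
R(D) = exp(−0.0000227 × 8760) = 0.819671
Series (B, C, and D): 0.760189 × 0.909729 × 0.819671 = 0.566857
Parallel (A and [0.566857]): 1 − (1 − 0.779748)(1 − 0.566857) = 0.9046

0.9046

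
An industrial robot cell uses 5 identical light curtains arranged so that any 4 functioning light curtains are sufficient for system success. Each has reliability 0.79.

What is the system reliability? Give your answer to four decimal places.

0.7167

R = Σ_{i=4}^{5} C(5,i) p^i (1−p)^{5−i} with p = 0.79
C(5,4)·0.79^4·0.21^1 = 0.408976
C(5,5)·0.79^5·0.21^0 = 0.307706
Sum = 0.7167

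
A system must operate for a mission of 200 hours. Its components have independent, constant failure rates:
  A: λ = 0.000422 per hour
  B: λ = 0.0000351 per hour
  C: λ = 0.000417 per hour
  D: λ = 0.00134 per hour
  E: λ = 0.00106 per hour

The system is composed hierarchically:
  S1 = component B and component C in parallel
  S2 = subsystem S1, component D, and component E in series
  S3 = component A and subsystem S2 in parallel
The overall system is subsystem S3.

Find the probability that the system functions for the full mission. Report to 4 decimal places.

R(A) = exp(−0.000422 × 200) = 0.919064
R(B) = exp(−0.0000351 × 200) = 0.993005
R(C) = exp(−0.000417 × 200) = 0.919983
R(D) = exp(−0.00134 × 200) = 0.764908
R(E) = exp(−0.00106 × 200) = 0.808965
Parallel (B and C): 1 − (1 − 0.993005)(1 − 0.919983) = 0.999440
Series ([0.999440], D, and E): 0.999440 × 0.764908 × 0.808965 = 0.618437
Parallel (A and [0.618437]): 1 − (1 − 0.919064)(1 − 0.618437) = 0.9691

0.9691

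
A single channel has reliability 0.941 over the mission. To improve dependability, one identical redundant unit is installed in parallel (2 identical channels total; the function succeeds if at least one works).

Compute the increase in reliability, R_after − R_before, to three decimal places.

0.056

R_before = 0.941
R_after = 1 − (1 − 0.941)^2 = 0.997
ΔR = 0.997 − 0.941 = 0.056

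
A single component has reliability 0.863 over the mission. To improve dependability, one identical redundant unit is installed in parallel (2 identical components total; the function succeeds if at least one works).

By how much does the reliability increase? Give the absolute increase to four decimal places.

0.1182

R_before = 0.863
R_after = 1 − (1 − 0.863)^2 = 0.9812
ΔR = 0.9812 − 0.863 = 0.1182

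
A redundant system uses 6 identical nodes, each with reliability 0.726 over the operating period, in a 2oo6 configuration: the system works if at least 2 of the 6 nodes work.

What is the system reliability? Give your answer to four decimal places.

R = Σ_{i=2}^{6} C(6,i) p^i (1−p)^{6−i} with p = 0.726
C(6,2)·0.726^2·0.274^4 = 0.044562
C(6,3)·0.726^3·0.274^3 = 0.157431
C(6,4)·0.726^4·0.274^2 = 0.312852
C(6,5)·0.726^5·0.274^1 = 0.331577
C(6,6)·0.726^6·0.274^0 = 0.146427
Sum = 0.9928

0.9928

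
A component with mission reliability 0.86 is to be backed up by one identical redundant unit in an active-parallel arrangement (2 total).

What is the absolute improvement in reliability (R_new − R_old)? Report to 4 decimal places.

R_before = 0.86
R_after = 1 − (1 − 0.86)^2 = 0.9804
ΔR = 0.9804 − 0.86 = 0.1204

0.1204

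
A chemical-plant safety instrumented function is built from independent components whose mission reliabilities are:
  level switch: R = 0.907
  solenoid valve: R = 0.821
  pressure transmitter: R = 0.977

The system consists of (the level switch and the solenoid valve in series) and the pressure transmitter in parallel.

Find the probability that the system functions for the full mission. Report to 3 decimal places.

Series (level switch and solenoid valve): 0.90700 × 0.82100 = 0.74465
Parallel ([0.74465] and pressure transmitter): 1 − (1 − 0.74465)(1 − 0.97700) = 0.994

0.994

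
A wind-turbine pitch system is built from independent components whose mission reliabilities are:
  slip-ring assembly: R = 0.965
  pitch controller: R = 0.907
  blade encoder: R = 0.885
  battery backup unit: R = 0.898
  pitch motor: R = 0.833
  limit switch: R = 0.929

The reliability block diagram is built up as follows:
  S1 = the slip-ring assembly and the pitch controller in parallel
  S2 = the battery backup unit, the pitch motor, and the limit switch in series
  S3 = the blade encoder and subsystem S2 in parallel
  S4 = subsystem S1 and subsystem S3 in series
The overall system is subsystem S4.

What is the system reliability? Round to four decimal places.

0.9618

Parallel (slip-ring assembly and pitch controller): 1 − (1 − 0.965000)(1 − 0.907000) = 0.996745
Series (battery backup unit, pitch motor, and limit switch): 0.898000 × 0.833000 × 0.929000 = 0.694924
Parallel (blade encoder and [0.694924]): 1 − (1 − 0.885000)(1 − 0.694924) = 0.964916
Series ([0.996745] and [0.964916]): 0.996745 × 0.964916 = 0.9618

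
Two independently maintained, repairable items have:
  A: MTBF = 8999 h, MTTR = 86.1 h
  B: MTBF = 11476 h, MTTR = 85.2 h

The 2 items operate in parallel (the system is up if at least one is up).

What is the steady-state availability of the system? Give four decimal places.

0.9999

A(A) = MTBF/(MTBF+MTTR) = 8999/(8999+86.1) = 0.990523
A(B) = MTBF/(MTBF+MTTR) = 11476/(11476+85.2) = 0.992631
Parallel availability: 1 − (1 − 0.990523)(1 − 0.992631) = 0.9999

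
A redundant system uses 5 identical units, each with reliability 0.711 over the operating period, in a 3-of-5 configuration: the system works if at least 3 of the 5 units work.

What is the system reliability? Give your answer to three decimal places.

R = Σ_{i=3}^{5} C(5,i) p^i (1−p)^{5−i} with p = 0.711
C(5,3)·0.711^3·0.289^2 = 0.30020
C(5,4)·0.711^4·0.289^1 = 0.36927
C(5,5)·0.711^5·0.289^0 = 0.18170
Sum = 0.851

0.851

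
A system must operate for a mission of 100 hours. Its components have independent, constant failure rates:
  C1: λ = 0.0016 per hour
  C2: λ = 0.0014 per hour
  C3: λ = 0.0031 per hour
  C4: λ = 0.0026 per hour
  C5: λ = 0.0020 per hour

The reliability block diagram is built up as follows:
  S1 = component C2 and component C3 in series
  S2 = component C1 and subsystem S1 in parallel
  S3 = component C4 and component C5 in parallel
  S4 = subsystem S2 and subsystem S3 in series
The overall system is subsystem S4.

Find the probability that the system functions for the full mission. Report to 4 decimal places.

0.9071

R(C1) = exp(−0.0016 × 100) = 0.852144
R(C2) = exp(−0.0014 × 100) = 0.869358
R(C3) = exp(−0.0031 × 100) = 0.733447
R(C4) = exp(−0.0026 × 100) = 0.771052
R(C5) = exp(−0.0020 × 100) = 0.818731
Series (C2 and C3): 0.869358 × 0.733447 = 0.637628
Parallel (C1 and [0.637628]): 1 − (1 − 0.852144)(1 − 0.637628) = 0.946421
Parallel (C4 and C5): 1 − (1 − 0.771052)(1 − 0.818731) = 0.958499
Series ([0.946421] and [0.958499]): 0.946421 × 0.958499 = 0.9071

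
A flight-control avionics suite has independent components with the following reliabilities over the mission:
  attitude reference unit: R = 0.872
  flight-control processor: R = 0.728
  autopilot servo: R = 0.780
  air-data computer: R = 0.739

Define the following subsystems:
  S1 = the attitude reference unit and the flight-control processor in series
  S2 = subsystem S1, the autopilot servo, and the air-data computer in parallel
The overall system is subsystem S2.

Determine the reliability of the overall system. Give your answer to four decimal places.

0.9790

Series (attitude reference unit and flight-control processor): 0.872000 × 0.728000 = 0.634816
Parallel ([0.634816], autopilot servo, and air-data computer): 1 − (1 − 0.634816)(1 − 0.780000)(1 − 0.739000) = 0.9790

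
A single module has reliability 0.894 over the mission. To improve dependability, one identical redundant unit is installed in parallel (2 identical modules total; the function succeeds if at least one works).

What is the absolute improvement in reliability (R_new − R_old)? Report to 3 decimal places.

R_before = 0.894
R_after = 1 − (1 − 0.894)^2 = 0.989
ΔR = 0.989 − 0.894 = 0.095

0.095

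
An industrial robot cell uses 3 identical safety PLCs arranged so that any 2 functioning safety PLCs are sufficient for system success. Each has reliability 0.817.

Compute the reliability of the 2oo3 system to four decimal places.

R = Σ_{i=2}^{3} C(3,i) p^i (1−p)^{3−i} with p = 0.817
C(3,2)·0.817^2·0.183^1 = 0.366451
C(3,3)·0.817^3·0.183^0 = 0.545339
Sum = 0.9118

0.9118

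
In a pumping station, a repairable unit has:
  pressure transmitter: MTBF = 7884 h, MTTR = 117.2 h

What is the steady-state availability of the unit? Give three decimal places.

A(pressure transmitter) = MTBF/(MTBF+MTTR) = 7884/(7884+117.2) = 0.985

0.985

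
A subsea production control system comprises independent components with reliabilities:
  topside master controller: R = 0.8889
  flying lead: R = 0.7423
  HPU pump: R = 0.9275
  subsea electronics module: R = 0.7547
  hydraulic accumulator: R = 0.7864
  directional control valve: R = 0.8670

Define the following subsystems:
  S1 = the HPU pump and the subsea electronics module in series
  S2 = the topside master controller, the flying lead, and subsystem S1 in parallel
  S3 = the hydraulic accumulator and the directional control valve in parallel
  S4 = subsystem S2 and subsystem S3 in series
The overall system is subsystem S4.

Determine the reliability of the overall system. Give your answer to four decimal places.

Series (HPU pump and subsea electronics module): 0.927500 × 0.754700 = 0.699984
Parallel (topside master controller, flying lead, and [0.699984]): 1 − (1 − 0.888900)(1 − 0.742300)(1 − 0.699984) = 0.991410
Parallel (hydraulic accumulator and directional control valve): 1 − (1 − 0.786400)(1 − 0.867000) = 0.971591
Series ([0.991410] and [0.971591]): 0.991410 × 0.971591 = 0.9632

0.9632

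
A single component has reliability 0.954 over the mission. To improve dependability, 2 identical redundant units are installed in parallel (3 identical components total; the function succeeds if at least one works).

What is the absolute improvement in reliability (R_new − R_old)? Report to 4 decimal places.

R_before = 0.954
R_after = 1 − (1 − 0.954)^3 = 0.9999
ΔR = 0.9999 − 0.954 = 0.0459

0.0459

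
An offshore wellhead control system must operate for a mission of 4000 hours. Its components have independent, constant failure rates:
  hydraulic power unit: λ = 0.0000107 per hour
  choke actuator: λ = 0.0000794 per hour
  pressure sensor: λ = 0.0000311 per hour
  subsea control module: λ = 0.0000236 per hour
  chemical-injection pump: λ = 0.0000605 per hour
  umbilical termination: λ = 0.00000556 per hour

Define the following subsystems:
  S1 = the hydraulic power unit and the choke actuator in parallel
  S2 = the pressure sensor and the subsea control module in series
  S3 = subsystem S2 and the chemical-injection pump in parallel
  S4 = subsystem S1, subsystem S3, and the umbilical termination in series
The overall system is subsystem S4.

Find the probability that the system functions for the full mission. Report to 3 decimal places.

R(hydraulic power unit) = exp(−0.0000107 × 4000) = 0.95810
R(choke actuator) = exp(−0.0000794 × 4000) = 0.72789
R(pressure sensor) = exp(−0.0000311 × 4000) = 0.88303
R(subsea control module) = exp(−0.0000236 × 4000) = 0.90992
R(chemical-injection pump) = exp(−0.0000605 × 4000) = 0.78506
R(umbilical termination) = exp(−0.00000556 × 4000) = 0.97801
Parallel (hydraulic power unit and choke actuator): 1 − (1 − 0.95810)(1 − 0.72789) = 0.98860
Series (pressure sensor and subsea control module): 0.88303 × 0.90992 = 0.80349
Parallel ([0.80349] and chemical-injection pump): 1 − (1 − 0.80349)(1 − 0.78506) = 0.95776
Series ([0.98860], [0.95776], and umbilical termination): 0.98860 × 0.95776 × 0.97801 = 0.926

0.926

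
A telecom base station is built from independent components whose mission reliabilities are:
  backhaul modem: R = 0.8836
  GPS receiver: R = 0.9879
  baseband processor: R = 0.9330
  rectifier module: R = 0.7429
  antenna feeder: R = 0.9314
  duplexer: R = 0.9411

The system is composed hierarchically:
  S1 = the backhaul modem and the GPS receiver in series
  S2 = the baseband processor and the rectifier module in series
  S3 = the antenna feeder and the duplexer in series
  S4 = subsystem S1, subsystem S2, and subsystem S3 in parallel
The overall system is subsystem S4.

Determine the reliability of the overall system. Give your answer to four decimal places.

Series (backhaul modem and GPS receiver): 0.883600 × 0.987900 = 0.872908
Series (baseband processor and rectifier module): 0.933000 × 0.742900 = 0.693126
Series (antenna feeder and duplexer): 0.931400 × 0.941100 = 0.876541
Parallel ([0.872908], [0.693126], and [0.876541]): 1 − (1 − 0.872908)(1 − 0.693126)(1 − 0.876541) = 0.9952

0.9952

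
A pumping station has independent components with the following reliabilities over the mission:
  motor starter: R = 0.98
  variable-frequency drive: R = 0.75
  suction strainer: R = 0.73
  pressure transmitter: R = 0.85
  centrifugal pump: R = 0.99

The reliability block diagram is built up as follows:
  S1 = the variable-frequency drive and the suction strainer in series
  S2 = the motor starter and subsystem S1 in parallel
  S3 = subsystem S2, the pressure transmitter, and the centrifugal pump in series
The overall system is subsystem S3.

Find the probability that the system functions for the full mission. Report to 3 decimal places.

Series (variable-frequency drive and suction strainer): 0.75000 × 0.73000 = 0.54750
Parallel (motor starter and [0.54750]): 1 − (1 − 0.98000)(1 − 0.54750) = 0.99095
Series ([0.99095], pressure transmitter, and centrifugal pump): 0.99095 × 0.85000 × 0.99000 = 0.834

0.834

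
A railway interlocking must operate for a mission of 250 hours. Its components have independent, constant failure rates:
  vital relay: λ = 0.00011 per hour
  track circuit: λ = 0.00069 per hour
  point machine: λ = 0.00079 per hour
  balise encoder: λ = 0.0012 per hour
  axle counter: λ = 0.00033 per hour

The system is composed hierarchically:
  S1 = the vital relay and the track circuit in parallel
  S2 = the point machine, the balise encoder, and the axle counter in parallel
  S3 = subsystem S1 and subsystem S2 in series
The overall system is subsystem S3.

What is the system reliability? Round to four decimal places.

0.9920

R(vital relay) = exp(−0.00011 × 250) = 0.972875
R(track circuit) = exp(−0.00069 × 250) = 0.841558
R(point machine) = exp(−0.00079 × 250) = 0.820780
R(balise encoder) = exp(−0.0012 × 250) = 0.740818
R(axle counter) = exp(−0.00033 × 250) = 0.920811
Parallel (vital relay and track circuit): 1 − (1 − 0.972875)(1 − 0.841558) = 0.995702
Parallel (point machine, balise encoder, and axle counter): 1 − (1 − 0.820780)(1 − 0.740818)(1 − 0.920811) = 0.996322
Series ([0.995702] and [0.996322]): 0.995702 × 0.996322 = 0.9920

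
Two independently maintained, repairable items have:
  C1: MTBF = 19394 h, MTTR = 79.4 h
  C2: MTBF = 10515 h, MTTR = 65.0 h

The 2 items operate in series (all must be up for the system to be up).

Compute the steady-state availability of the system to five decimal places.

A(C1) = MTBF/(MTBF+MTTR) = 19394/(19394+79.4) = 0.995923
A(C2) = MTBF/(MTBF+MTTR) = 10515/(10515+65.0) = 0.993856
Series availability: 0.995923 × 0.993856 = 0.98980

0.98980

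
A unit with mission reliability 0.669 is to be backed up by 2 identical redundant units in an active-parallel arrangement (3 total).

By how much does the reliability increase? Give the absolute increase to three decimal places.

R_before = 0.669
R_after = 1 − (1 − 0.669)^3 = 0.964
ΔR = 0.964 − 0.669 = 0.295

0.295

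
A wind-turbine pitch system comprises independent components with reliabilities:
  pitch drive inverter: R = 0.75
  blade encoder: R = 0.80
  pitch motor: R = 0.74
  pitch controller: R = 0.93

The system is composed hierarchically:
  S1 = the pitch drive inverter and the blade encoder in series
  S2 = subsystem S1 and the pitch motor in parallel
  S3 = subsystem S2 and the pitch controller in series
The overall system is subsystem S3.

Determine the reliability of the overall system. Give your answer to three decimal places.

Series (pitch drive inverter and blade encoder): 0.75000 × 0.80000 = 0.60000
Parallel ([0.60000] and pitch motor): 1 − (1 − 0.60000)(1 − 0.74000) = 0.89600
Series ([0.89600] and pitch controller): 0.89600 × 0.93000 = 0.833

0.833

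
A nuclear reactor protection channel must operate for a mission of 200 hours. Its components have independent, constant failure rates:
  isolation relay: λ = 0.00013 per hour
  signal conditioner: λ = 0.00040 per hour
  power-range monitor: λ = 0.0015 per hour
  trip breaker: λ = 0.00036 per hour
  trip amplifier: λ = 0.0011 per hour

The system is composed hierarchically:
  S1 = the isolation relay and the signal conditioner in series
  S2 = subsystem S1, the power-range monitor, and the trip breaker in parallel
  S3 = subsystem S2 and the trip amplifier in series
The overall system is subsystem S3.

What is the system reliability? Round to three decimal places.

0.801

R(isolation relay) = exp(−0.00013 × 200) = 0.97434
R(signal conditioner) = exp(−0.00040 × 200) = 0.92312
R(power-range monitor) = exp(−0.0015 × 200) = 0.74082
R(trip breaker) = exp(−0.00036 × 200) = 0.93053
R(trip amplifier) = exp(−0.0011 × 200) = 0.80252
Series (isolation relay and signal conditioner): 0.97434 × 0.92312 = 0.89943
Parallel ([0.89943], power-range monitor, and trip breaker): 1 − (1 − 0.89943)(1 − 0.74082)(1 − 0.93053) = 0.99819
Series ([0.99819] and trip amplifier): 0.99819 × 0.80252 = 0.801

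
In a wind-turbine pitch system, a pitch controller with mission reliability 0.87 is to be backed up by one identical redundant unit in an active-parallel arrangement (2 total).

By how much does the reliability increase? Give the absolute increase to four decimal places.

0.1131

R_before = 0.87
R_after = 1 − (1 − 0.87)^2 = 0.9831
ΔR = 0.9831 − 0.87 = 0.1131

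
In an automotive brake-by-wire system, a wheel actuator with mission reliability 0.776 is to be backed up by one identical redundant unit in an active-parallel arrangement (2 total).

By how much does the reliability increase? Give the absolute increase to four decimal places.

R_before = 0.776
R_after = 1 − (1 − 0.776)^2 = 0.9498
ΔR = 0.9498 − 0.776 = 0.1738

0.1738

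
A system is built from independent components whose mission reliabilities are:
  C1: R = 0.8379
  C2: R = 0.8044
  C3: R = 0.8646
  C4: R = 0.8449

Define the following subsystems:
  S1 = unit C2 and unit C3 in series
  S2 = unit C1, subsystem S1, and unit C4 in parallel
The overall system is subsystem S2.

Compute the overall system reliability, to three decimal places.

Series (C2 and C3): 0.80440 × 0.86460 = 0.69548
Parallel (C1, [0.69548], and C4): 1 − (1 − 0.83790)(1 − 0.69548)(1 − 0.84490) = 0.992

0.992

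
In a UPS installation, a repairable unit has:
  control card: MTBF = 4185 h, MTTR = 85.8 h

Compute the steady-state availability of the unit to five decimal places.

A(control card) = MTBF/(MTBF+MTTR) = 4185/(4185+85.8) = 0.97991

0.97991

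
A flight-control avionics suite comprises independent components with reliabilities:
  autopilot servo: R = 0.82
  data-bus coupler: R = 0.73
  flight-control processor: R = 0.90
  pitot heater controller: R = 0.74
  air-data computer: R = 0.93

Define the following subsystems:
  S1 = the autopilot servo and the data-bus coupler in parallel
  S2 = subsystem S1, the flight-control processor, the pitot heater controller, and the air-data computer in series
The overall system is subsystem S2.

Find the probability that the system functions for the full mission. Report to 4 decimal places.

0.5893

Parallel (autopilot servo and data-bus coupler): 1 − (1 − 0.820000)(1 − 0.730000) = 0.951400
Series ([0.951400], flight-control processor, pitot heater controller, and air-data computer): 0.951400 × 0.900000 × 0.740000 × 0.930000 = 0.5893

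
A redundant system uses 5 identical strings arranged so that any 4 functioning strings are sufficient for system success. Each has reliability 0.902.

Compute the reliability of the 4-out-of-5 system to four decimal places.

0.9214

R = Σ_{i=4}^{5} C(5,i) p^i (1−p)^{5−i} with p = 0.902
C(5,4)·0.902^4·0.098^1 = 0.324356
C(5,5)·0.902^5·0.098^0 = 0.597080
Sum = 0.9214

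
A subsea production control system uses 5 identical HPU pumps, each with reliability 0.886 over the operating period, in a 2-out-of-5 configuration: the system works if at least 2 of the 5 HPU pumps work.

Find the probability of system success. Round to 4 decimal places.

R = Σ_{i=2}^{5} C(5,i) p^i (1−p)^{5−i} with p = 0.886
C(5,2)·0.886^2·0.114^3 = 0.011630
C(5,3)·0.886^3·0.114^2 = 0.090388
C(5,4)·0.886^4·0.114^1 = 0.351245
C(5,5)·0.886^5·0.114^0 = 0.545970
Sum = 0.9992

0.9992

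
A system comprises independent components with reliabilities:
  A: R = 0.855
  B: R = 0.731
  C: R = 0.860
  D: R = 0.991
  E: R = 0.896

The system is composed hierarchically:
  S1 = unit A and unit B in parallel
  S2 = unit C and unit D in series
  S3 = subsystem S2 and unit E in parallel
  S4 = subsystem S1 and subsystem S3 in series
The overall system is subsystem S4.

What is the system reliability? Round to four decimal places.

Parallel (A and B): 1 − (1 − 0.855000)(1 − 0.731000) = 0.960995
Series (C and D): 0.860000 × 0.991000 = 0.852260
Parallel ([0.852260] and E): 1 − (1 − 0.852260)(1 − 0.896000) = 0.984635
Series ([0.960995] and [0.984635]): 0.960995 × 0.984635 = 0.9462

0.9462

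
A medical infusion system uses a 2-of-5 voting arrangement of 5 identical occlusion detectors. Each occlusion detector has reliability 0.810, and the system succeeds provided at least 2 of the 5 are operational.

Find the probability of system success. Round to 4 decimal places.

0.9945

R = Σ_{i=2}^{5} C(5,i) p^i (1−p)^{5−i} with p = 0.810
C(5,2)·0.810^2·0.190^3 = 0.045002
C(5,3)·0.810^3·0.190^2 = 0.191850
C(5,4)·0.810^4·0.190^1 = 0.408944
C(5,5)·0.810^5·0.190^0 = 0.348678
Sum = 0.9945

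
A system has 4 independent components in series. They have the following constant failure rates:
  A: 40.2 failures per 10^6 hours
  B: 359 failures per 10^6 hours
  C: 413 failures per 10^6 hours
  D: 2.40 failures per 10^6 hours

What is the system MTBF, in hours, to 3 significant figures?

1230

Series of exponential components: λ_sys = Σ λ_i
λ_sys = 0.0000402 + 0.000359 + 0.000413 + 0.00000240 = 8.1460e-04 /h
MTBF = 1 / λ_sys = 1230 h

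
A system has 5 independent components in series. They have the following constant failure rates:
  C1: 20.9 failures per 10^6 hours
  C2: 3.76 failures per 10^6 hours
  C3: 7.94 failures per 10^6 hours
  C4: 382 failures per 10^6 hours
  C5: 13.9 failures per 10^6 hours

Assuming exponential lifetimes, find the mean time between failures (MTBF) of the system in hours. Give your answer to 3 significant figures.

2330

Series of exponential components: λ_sys = Σ λ_i
λ_sys = 0.0000209 + 0.00000376 + 0.00000794 + 0.000382 + 0.0000139 = 4.2850e-04 /h
MTBF = 1 / λ_sys = 2330 h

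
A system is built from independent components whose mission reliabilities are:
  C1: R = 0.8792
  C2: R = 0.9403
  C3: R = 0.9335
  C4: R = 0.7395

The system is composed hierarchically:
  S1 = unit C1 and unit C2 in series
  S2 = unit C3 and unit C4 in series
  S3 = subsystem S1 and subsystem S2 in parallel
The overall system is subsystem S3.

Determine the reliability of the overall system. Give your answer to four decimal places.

Series (C1 and C2): 0.879200 × 0.940300 = 0.826712
Series (C3 and C4): 0.933500 × 0.739500 = 0.690323
Parallel ([0.826712] and [0.690323]): 1 − (1 − 0.826712)(1 − 0.690323) = 0.9463

0.9463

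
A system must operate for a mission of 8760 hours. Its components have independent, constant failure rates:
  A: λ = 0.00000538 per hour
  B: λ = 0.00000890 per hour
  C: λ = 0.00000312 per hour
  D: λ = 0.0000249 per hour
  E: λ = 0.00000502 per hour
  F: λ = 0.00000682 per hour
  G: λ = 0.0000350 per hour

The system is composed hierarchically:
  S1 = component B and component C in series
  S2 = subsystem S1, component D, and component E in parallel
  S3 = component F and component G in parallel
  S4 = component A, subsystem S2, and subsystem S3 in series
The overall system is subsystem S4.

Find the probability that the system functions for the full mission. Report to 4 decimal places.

R(A) = exp(−0.00000538 × 8760) = 0.953965
R(B) = exp(−0.00000890 × 8760) = 0.924998
R(C) = exp(−0.00000312 × 8760) = 0.973039
R(D) = exp(−0.0000249 × 8760) = 0.804026
R(E) = exp(−0.00000502 × 8760) = 0.956978
R(F) = exp(−0.00000682 × 8760) = 0.942006
R(G) = exp(−0.0000350 × 8760) = 0.735945
Series (B and C): 0.924998 × 0.973039 = 0.900059
Parallel ([0.900059], D, and E): 1 − (1 − 0.900059)(1 − 0.804026)(1 − 0.956978) = 0.999157
Parallel (F and G): 1 − (1 − 0.942006)(1 − 0.735945) = 0.984686
Series (A, [0.999157], and [0.984686]): 0.953965 × 0.999157 × 0.984686 = 0.9386

0.9386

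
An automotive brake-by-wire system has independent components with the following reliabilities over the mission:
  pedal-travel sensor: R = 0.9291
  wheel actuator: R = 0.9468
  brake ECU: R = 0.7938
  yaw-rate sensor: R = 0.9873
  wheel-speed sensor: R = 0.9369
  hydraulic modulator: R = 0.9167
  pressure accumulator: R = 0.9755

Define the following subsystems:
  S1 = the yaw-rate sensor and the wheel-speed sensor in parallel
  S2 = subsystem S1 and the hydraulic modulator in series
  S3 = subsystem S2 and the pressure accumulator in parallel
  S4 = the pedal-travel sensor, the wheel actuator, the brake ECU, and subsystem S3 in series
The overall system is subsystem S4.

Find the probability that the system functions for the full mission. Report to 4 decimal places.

Parallel (yaw-rate sensor and wheel-speed sensor): 1 − (1 − 0.987300)(1 − 0.936900) = 0.999199
Series ([0.999199] and hydraulic modulator): 0.999199 × 0.916700 = 0.915966
Parallel ([0.915966] and pressure accumulator): 1 − (1 − 0.915966)(1 − 0.975500) = 0.997941
Series (pedal-travel sensor, wheel actuator, brake ECU, and [0.997941]): 0.929100 × 0.946800 × 0.793800 × 0.997941 = 0.6968

0.6968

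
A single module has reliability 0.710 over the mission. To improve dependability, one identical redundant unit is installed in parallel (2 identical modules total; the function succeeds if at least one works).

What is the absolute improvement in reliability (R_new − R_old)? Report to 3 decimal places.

R_before = 0.710
R_after = 1 − (1 − 0.710)^2 = 0.916
ΔR = 0.916 − 0.710 = 0.206

0.206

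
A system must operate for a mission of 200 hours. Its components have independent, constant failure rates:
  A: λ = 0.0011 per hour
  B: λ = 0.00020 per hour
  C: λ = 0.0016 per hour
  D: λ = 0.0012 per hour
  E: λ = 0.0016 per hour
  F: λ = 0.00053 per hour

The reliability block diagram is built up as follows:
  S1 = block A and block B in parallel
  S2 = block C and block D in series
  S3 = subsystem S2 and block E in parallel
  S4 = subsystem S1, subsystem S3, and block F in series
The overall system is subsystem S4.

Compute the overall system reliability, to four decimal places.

R(A) = exp(−0.0011 × 200) = 0.802519
R(B) = exp(−0.00020 × 200) = 0.960789
R(C) = exp(−0.0016 × 200) = 0.726149
R(D) = exp(−0.0012 × 200) = 0.786628
R(E) = exp(−0.0016 × 200) = 0.726149
R(F) = exp(−0.00053 × 200) = 0.899425
Parallel (A and B): 1 − (1 − 0.802519)(1 − 0.960789) = 0.992257
Series (C and D): 0.726149 × 0.786628 = 0.571209
Parallel ([0.571209] and E): 1 − (1 − 0.571209)(1 − 0.726149) = 0.882575
Series ([0.992257], [0.882575], and F): 0.992257 × 0.882575 × 0.899425 = 0.7877

0.7877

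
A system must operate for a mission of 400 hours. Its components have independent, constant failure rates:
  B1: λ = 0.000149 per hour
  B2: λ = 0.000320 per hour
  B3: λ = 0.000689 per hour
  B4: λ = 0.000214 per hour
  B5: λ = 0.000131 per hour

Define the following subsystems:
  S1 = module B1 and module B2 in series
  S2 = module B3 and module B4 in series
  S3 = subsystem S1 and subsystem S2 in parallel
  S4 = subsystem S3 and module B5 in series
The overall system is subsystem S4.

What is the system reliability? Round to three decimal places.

0.900

R(B1) = exp(−0.000149 × 400) = 0.94214
R(B2) = exp(−0.000320 × 400) = 0.87985
R(B3) = exp(−0.000689 × 400) = 0.75912
R(B4) = exp(−0.000214 × 400) = 0.91796
R(B5) = exp(−0.000131 × 400) = 0.94895
Series (B1 and B2): 0.94214 × 0.87985 = 0.82894
Series (B3 and B4): 0.75912 × 0.91796 = 0.69684
Parallel ([0.82894] and [0.69684]): 1 − (1 − 0.82894)(1 − 0.69684) = 0.94814
Series ([0.94814] and B5): 0.94814 × 0.94895 = 0.900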